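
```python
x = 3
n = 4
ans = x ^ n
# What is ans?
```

Trace:
`x = 3` → x = 3
`n = 4` → n = 4
`ans = x ^ n` → ans = 7
So ans = 7

Answer: 7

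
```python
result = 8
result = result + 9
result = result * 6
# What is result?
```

Trace:
`result = 8` → result = 8
`result = result + 9` → result = 17
`result = result * 6` → result = 102
So result = 102

Answer: 102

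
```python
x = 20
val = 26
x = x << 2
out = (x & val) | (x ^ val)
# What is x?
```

Trace:
`x = 20` → x = 20
`val = 26` → val = 26
`x = x << 2` → x = 80
`out = (x & val) | (x ^ val)` → out = 90
So x = 80

Answer: 80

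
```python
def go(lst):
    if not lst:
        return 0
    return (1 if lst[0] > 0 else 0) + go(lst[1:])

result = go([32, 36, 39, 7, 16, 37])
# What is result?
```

Count of positive elements in [32, 36, 39, 7, 16, 37] = 6

Answer: 6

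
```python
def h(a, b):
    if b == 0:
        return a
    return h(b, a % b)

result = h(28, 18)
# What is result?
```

h(28, 18) -> h(18, 10) -> h(10, 8) -> h(8, 2) -> h(2, 0) -> 2

Answer: 2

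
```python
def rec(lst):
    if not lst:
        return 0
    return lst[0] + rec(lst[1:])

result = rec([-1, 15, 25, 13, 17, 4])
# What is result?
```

(-1) + 15 + 25 + 13 + 17 + 4 + 0 = 73

Answer: 73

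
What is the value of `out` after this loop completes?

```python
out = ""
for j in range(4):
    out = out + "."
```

Repeat '.' 4 times
`out` takes the values: "" → "." → ".." → "..." → "...."

Answer: "...."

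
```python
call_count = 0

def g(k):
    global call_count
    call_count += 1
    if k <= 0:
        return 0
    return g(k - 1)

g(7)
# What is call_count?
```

Linear recursion stepping by 1: 8 calls from k=7 down to ≤0.

Answer: 8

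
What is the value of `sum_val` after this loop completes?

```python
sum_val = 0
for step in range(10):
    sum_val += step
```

Sum of 0 to 9 = 45
`sum_val` takes the values: 0 → 1 → 3 → 6 → 10 → 15 → 21 → 28 → 36 → 45

Answer: 45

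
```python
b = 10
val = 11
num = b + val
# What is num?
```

Trace:
`b = 10` → b = 10
`val = 11` → val = 11
`num = b + val` → num = 21
So num = 21

Answer: 21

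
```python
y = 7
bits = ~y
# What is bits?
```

Trace:
`y = 7` → y = 7
`bits = ~y` → bits = -8
So bits = -8

Answer: -8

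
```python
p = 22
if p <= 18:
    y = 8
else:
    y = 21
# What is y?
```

Trace:
`p = 22` → p = 22
`if p <= 18: ...` → p <= 18 is False, take else branch → y = 21
So y = 21

Answer: 21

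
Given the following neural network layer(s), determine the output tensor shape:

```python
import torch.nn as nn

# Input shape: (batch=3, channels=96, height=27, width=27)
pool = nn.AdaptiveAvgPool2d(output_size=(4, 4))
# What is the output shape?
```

Input: (3, 96, 27, 27) -> Output: (3, 96, 4, 4)

Answer: (3, 96, 4, 4)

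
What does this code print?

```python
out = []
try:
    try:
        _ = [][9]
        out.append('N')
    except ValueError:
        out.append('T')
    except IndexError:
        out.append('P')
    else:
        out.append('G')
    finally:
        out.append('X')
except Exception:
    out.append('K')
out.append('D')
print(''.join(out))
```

Execution trace: 'P' (inner except IndexError) → 'X' (inner finally) → 'D' (after the try/except). Output: PXD

Answer: PXD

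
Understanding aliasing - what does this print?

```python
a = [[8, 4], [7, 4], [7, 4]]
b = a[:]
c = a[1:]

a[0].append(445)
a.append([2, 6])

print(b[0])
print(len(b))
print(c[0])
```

Key concept: slice with nested mutation.
Step by step:
`a = [[8, 4], [7, 4], [7, 4]]` → a = [[8, 4], [7, 4], [7, 4]]
`b = a[:]` → b = [[8, 4], [7, 4], [7, 4]]
`c = a[1:]` → c = [[7, 4], [7, 4]]
`a[0].append(445)` → a = [[8, 4, 445], [7, 4], [7, 4]]; b = [[8, 4, 445], [7, 4], [7, 4]]
`a.append([2, 6])` → a = [[8, 4, 445], [7, 4], [7, 4], [2, 6]]
`print(b[0])` → prints [8, 4, 445]
`print(len(b))` → prints 3
`print(c[0])` → prints [7, 4]

Answer:
[8, 4, 445]
3
[7, 4]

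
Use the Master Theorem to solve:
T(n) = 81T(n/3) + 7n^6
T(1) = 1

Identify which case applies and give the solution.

a=81, b=3, f(n)=7n^6. log_3(81) = 4. Since c=6 > 4 and the regularity condition holds (81(n/3)^6 = (81/3^6)n^6 with 81/3^6 < 1), Case 3 applies: T(n) = Θ(f(n)) = O(n^6).

Answer: O(n^6) - Case 3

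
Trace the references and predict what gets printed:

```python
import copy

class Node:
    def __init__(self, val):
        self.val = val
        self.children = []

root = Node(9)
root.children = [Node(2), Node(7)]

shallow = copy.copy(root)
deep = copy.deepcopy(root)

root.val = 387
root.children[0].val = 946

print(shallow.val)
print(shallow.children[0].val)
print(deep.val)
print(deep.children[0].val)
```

Key concept: deep copy with custom objects.
Step by step:
`root = Node(9)` → root = Node(val=9, children=[])
`root.children = [Node(2), Node(7)]` → root = Node(val=9, children=[Node(val=2, children=[]), Node(val=7, children=[])])
`shallow = copy.copy(root)` → shallow = Node(val=9, children=[Node(val=2, children=[]), Node(val=7, children=[])])
`deep = copy.deepcopy(root)` → deep = Node(val=9, children=[Node(val=2, children=[]), Node(val=7, children=[])])
`root.val = 387` → root = Node(val=387, children=[Node(val=2, children=[]), Node(val=7, children=[])])
`root.children[0].val = 946` → root = Node(val=387, children=[Node(val=946, children=[]), Node(val=7, children=[])]); shallow = Node(val=9, children=[Node(val=946, children=[]), Node(val=7, children=[])])
`print(shallow.val)` → prints 9
`print(shallow.children[0].val)` → prints 946
`print(deep.val)` → prints 9
`print(deep.children[0].val)` → prints 2

Answer:
9
946
9
2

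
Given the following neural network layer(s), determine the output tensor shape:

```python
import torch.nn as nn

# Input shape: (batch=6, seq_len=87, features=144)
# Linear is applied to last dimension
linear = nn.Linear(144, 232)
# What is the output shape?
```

Input: (6, 87, 144) -> Output: (6, 87, 232)

Answer: (6, 87, 232)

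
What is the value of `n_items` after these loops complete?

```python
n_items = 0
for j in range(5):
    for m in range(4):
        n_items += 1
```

5 * 4 = 20
`n_items` takes the values: 0 → 1 → 2 → 3 → 4 → 5 → 6 → 7 → 8 → 9 → 10 → 11 → 12 → 13 → 14 → 15 → 16 → 17 → 18 → 19 → 20

Answer: 20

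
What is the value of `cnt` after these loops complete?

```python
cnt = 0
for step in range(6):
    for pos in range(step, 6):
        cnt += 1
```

Upper triangle: 6 + 5 + ... + 1
`cnt` takes the values: 0 → 1 → 2 → 3 → 4 → 5 → 6 → 7 → 8 → 9 → 10 → 11 → 12 → 13 → 14 → 15 → 16 → 17 → 18 → 19 → 20 → 21

Answer: 21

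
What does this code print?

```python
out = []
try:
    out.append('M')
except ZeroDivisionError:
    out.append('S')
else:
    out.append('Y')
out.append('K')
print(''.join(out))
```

Execution trace: 'M' (try body, no exception) → 'Y' (else) → 'K' (after the try/except). Output: MYK

Answer: MYK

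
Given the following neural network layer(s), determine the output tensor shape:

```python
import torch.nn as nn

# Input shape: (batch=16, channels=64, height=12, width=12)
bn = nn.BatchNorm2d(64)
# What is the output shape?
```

Input: (16, 64, 12, 12) -> Output: (16, 64, 12, 12)

Answer: (16, 64, 12, 12)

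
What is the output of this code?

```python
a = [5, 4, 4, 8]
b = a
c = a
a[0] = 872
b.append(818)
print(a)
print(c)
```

Key concept: multiple aliases.
Step by step:
`a = [5, 4, 4, 8]` → a = [5, 4, 4, 8]
`b = a` → b = [5, 4, 4, 8] (same object as a)
`c = a` → c = [5, 4, 4, 8] (same object as a, b)
`a[0] = 872` → a = [872, 4, 4, 8] (same object as b, c); b = [872, 4, 4, 8] (same object as a, c); c = [872, 4, 4, 8] (same object as a, b)
`b.append(818)` → a = [872, 4, 4, 8, 818] (same object as b, c); b = [872, 4, 4, 8, 818] (same object as a, c); c = [872, 4, 4, 8, 818] (same object as a, b)
`print(a)` → prints [872, 4, 4, 8, 818]
`print(c)` → prints [872, 4, 4, 8, 818]

Answer:
[872, 4, 4, 8, 818]
[872, 4, 4, 8, 818]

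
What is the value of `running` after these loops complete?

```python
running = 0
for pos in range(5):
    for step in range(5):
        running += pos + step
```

Sum of all pos+step for pos,step in 5x5
`running` takes the values: 0 → 1 → 3 → 6 → 10 → 11 → 13 → 16 → 20 → 25 → 27 → 30 → 34 → 39 → 45 → 48 → 52 → 57 → 63 → 70 → 74 → 79 → 85 → 92 → 100

Answer: 100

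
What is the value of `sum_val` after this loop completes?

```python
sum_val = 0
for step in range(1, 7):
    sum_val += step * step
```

Sum of squares 1² to 6² = 91
`sum_val` takes the values: 0 → 1 → 5 → 14 → 30 → 55 → 91

Answer: 91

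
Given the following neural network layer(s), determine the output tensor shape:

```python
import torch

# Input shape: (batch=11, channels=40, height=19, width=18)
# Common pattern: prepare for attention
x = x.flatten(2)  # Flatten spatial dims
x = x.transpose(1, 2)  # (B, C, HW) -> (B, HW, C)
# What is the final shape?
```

Input: (11, 40, 19, 18) -> after flatten(2): (11, 40, 342) -> Output: (11, 342, 40)

Answer: (11, 342, 40)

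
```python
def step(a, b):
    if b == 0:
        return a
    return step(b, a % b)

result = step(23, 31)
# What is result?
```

step(23, 31) -> step(31, 23) -> step(23, 8) -> step(8, 7) -> step(7, 1) -> step(1, 0) -> 1

Answer: 1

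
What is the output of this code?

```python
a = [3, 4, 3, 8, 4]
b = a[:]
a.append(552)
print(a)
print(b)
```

Key concept: slice [:] creates copy.
Step by step:
`a = [3, 4, 3, 8, 4]` → a = [3, 4, 3, 8, 4]
`b = a[:]` → b = [3, 4, 3, 8, 4]
`a.append(552)` → a = [3, 4, 3, 8, 4, 552]
`print(a)` → prints [3, 4, 3, 8, 4, 552]
`print(b)` → prints [3, 4, 3, 8, 4]

Answer:
[3, 4, 3, 8, 4, 552]
[3, 4, 3, 8, 4]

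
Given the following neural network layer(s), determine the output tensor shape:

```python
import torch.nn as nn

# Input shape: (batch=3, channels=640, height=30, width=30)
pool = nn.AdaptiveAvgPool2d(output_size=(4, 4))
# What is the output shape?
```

Input: (3, 640, 30, 30) -> Output: (3, 640, 4, 4)

Answer: (3, 640, 4, 4)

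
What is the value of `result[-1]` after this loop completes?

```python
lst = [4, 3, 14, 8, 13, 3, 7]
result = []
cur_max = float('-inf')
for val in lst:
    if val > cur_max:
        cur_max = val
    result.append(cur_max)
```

Running max ends at 14
`result` takes the values: [] → [4] → [4, 4] → [4, 4, 14] → [4, 4, 14, 14] → [4, 4, 14, 14, 14] → [4, 4, 14, 14, 14, 14] → [4, 4, 14, 14, 14, 14, 14]
So `result[-1]` = 14

Answer: 14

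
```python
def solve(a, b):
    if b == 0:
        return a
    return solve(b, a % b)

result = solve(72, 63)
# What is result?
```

solve(72, 63) -> solve(63, 9) -> solve(9, 0) -> 9

Answer: 9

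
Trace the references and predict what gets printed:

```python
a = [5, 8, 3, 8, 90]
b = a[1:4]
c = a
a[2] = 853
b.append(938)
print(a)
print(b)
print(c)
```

Key concept: slice vs alias.
Step by step:
`a = [5, 8, 3, 8, 90]` → a = [5, 8, 3, 8, 90]
`b = a[1:4]` → b = [8, 3, 8]
`c = a` → c = [5, 8, 3, 8, 90] (same object as a)
`a[2] = 853` → a = [5, 8, 853, 8, 90] (same object as c); c = [5, 8, 853, 8, 90] (same object as a)
`b.append(938)` → b = [8, 3, 8, 938]
`print(a)` → prints [5, 8, 853, 8, 90]
`print(b)` → prints [8, 3, 8, 938]
`print(c)` → prints [5, 8, 853, 8, 90]

Answer:
[5, 8, 853, 8, 90]
[8, 3, 8, 938]
[5, 8, 853, 8, 90]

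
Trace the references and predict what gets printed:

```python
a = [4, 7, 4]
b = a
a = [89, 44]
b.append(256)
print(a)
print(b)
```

Key concept: rebinding vs mutation: a is rebound to a new list, b still points at the original.
Step by step:
`a = [4, 7, 4]` → a = [4, 7, 4]
`b = a` → b = [4, 7, 4] (same object as a)
`a = [89, 44]` → a = [89, 44]
`b.append(256)` → b = [4, 7, 4, 256]
`print(a)` → prints [89, 44]
`print(b)` → prints [4, 7, 4, 256]

Answer:
[89, 44]
[4, 7, 4, 256]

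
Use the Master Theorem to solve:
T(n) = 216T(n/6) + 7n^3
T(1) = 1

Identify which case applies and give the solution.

a=216, b=6, f(n)=7n^3. log_6(216) = 3. Since c=3 = 3, Case 2 applies: T(n) = Θ(n^log_b(a) · log n) = O(n^3 log n).

Answer: O(n^3 log n) - Case 2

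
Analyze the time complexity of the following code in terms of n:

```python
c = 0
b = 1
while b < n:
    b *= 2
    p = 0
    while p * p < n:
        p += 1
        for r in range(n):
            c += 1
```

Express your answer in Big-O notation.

Each loop level contributes: log n × √n × n. Multiplying the contributions gives O(n√n log n).

Answer: O(n√n log n)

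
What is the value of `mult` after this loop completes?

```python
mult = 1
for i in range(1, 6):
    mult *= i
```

5! = 120
`mult` takes the values: 1 → 2 → 6 → 24 → 120

Answer: 120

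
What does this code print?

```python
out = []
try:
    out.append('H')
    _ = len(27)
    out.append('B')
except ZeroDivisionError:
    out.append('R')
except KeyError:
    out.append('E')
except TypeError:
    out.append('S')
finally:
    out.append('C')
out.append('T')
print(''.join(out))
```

Execution trace: 'H' (try body) → 'S' (except TypeError) → 'C' (finally) → 'T' (after the try/except). Output: HSCT

Answer: HSCT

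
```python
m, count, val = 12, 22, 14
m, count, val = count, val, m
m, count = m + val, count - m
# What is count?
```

Trace:
`m, count, val = 12, 22, 14` → m = 12; count = 22; val = 14
`m, count, val = count, val, m` → m = 22; count = 14; val = 12
`m, count = m + val, count - m` → m = 34; count = -8
So count = -8

Answer: -8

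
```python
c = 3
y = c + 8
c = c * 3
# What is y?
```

Trace:
`c = 3` → c = 3
`y = c + 8` → y = 11
`c = c * 3` → c = 9
So y = 11

Answer: 11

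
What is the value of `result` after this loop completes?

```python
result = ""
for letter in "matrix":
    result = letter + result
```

Reverse 'matrix'
`result` takes the values: "" → "m" → "am" → "tam" → "rtam" → "irtam" → "xirtam"

Answer: "xirtam"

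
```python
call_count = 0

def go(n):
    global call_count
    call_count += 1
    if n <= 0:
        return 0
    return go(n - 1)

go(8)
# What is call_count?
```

Linear recursion stepping by 1: 9 calls from n=8 down to ≤0.

Answer: 9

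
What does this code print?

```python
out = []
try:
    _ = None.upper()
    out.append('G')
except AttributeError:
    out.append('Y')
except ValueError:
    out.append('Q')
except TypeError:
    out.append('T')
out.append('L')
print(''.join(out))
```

Execution trace: 'Y' (except AttributeError) → 'L' (after the try/except). Output: YL

Answer: YL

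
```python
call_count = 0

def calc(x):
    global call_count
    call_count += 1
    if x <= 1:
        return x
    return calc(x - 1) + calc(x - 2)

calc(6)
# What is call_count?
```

Calls(x) = 1 + Calls(x-1) + Calls(x-2); Calls(0)=Calls(1)=1. For x=6 this gives 25.

Answer: 25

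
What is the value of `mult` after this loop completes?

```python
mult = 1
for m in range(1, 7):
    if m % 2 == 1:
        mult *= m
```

Product of odd numbers 1 to 6
`mult` takes the values: 1 → 3 → 15

Answer: 15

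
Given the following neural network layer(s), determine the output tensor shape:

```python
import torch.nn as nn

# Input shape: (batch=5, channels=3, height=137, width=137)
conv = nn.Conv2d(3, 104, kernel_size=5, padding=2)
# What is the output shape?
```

Input: (5, 3, 137, 137) -> Output: (5, 104, 137, 137)

Answer: (5, 104, 137, 137)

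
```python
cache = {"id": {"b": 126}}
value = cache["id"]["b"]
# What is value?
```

Trace:
`cache = {"id": {"b": 126}}` → cache = {'id': {'b': 126}}
`value = cache["id"]["b"]` → value = 126
So value = 126

Answer: 126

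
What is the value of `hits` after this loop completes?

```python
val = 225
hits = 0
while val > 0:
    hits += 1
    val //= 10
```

Count digits by repeated division by 10
`hits` takes the values: 0 → 1 → 2 → 3

Answer: 3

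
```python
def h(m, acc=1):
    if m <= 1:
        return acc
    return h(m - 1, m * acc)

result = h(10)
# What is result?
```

Accumulator trace (n, acc): (10, 1) -> (9, 10) -> (8, 90) -> (7, 720) -> (6, 5040) -> (5, 30240) -> (4, 151200) -> (3, 604800) -> (2, 1814400) -> (1, 3628800) -> return 3628800

Answer: 3628800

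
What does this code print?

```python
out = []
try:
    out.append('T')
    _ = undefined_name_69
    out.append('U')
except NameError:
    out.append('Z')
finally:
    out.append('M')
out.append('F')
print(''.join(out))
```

Execution trace: 'T' (try body) → 'Z' (except NameError) → 'M' (finally) → 'F' (after the try/except). Output: TZMF

Answer: TZMF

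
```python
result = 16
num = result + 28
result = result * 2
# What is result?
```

Trace:
`result = 16` → result = 16
`num = result + 28` → num = 44
`result = result * 2` → result = 32
So result = 32

Answer: 32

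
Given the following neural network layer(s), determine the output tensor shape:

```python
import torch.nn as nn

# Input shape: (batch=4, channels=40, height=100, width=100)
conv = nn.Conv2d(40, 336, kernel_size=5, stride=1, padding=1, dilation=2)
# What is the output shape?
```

Input: (4, 40, 100, 100) -> Output: (4, 336, 94, 94)

Answer: (4, 336, 94, 94)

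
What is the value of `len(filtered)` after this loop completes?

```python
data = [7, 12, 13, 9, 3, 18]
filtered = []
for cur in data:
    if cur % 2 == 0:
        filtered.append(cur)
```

Count even numbers in [7, 12, 13, 9, 3, 18]
`filtered` takes the values: [] → [12] → [12, 18]
So `len(filtered)` = 2

Answer: 2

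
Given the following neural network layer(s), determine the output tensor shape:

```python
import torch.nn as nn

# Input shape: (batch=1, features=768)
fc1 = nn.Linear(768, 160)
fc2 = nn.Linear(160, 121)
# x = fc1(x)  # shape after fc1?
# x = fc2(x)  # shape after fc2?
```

Input: (1, 768) -> after fc1: (1, 160) -> Output: (1, 121)

Answer: (1, 121)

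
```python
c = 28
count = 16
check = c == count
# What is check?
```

Trace:
`c = 28` → c = 28
`count = 16` → count = 16
`check = c == count` → check = False
So check = False

Answer: False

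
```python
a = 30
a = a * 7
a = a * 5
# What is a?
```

Trace:
`a = 30` → a = 30
`a = a * 7` → a = 210
`a = a * 5` → a = 1050
So a = 1050

Answer: 1050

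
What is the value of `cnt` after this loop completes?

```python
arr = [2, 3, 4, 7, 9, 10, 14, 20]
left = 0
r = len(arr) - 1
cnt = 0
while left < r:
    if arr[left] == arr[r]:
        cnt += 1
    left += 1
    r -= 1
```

Count matching pairs from ends
`cnt` takes the values: 0

Answer: 0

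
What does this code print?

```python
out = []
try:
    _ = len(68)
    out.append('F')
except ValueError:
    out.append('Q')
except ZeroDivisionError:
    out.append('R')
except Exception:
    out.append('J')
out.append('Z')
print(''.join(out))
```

Execution trace: 'J' (except Exception) → 'Z' (after the try/except). Output: JZ

Answer: JZ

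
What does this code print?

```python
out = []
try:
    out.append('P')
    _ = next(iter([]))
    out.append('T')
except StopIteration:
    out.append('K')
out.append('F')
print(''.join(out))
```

Execution trace: 'P' (try body) → 'K' (except StopIteration) → 'F' (after the try/except). Output: PKF

Answer: PKF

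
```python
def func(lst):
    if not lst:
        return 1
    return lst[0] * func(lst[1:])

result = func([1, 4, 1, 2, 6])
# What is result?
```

Product over [1, 4, 1, 2, 6] = 1 * 4 * 1 * 2 * 6 = 48

Answer: 48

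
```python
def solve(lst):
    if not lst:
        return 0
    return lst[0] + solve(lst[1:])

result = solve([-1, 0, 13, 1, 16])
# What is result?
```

(-1) + 0 + 13 + 1 + 16 + 0 = 29

Answer: 29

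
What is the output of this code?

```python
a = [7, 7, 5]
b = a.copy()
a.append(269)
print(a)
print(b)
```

Key concept: list.copy() creates independent copy.
Step by step:
`a = [7, 7, 5]` → a = [7, 7, 5]
`b = a.copy()` → b = [7, 7, 5]
`a.append(269)` → a = [7, 7, 5, 269]
`print(a)` → prints [7, 7, 5, 269]
`print(b)` → prints [7, 7, 5]

Answer:
[7, 7, 5, 269]
[7, 7, 5]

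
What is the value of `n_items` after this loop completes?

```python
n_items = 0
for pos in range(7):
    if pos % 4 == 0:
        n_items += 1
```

Count numbers divisible by 4 in range(7)
`n_items` takes the values: 0 → 1 → 2

Answer: 2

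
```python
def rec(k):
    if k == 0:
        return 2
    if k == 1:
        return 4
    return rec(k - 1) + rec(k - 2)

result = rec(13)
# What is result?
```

Build up from base cases: rec(0)=2, rec(1)=4, rec(2)=6, rec(3)=10, rec(4)=16, rec(5)=26, rec(6)=42, ..., rec(13)=1220

Answer: 1220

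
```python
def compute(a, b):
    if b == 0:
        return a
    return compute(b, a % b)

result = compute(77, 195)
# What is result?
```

compute(77, 195) -> compute(195, 77) -> compute(77, 41) -> compute(41, 36) -> compute(36, 5) -> compute(5, 1) -> compute(1, 0) -> 1

Answer: 1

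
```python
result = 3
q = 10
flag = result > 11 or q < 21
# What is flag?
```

Trace:
`result = 3` → result = 3
`q = 10` → q = 10
`flag = result > 11 or q < 21` → flag = True
So flag = True

Answer: True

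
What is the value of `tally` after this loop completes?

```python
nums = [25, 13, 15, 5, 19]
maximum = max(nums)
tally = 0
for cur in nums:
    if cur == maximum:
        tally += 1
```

Count of max value 25 in [25, 13, 15, 5, 19]
`tally` takes the values: 0 → 1

Answer: 1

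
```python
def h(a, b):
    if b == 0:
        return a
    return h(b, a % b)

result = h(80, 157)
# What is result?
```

h(80, 157) -> h(157, 80) -> h(80, 77) -> h(77, 3) -> h(3, 2) -> h(2, 1) -> h(1, 0) -> 1

Answer: 1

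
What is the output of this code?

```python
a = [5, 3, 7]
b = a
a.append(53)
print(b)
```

Key concept: basic list aliasing.
Step by step:
`a = [5, 3, 7]` → a = [5, 3, 7]
`b = a` → b = [5, 3, 7] (same object as a)
`a.append(53)` → a = [5, 3, 7, 53] (same object as b); b = [5, 3, 7, 53] (same object as a)
`print(b)` → prints [5, 3, 7, 53]

Answer: [5, 3, 7, 53]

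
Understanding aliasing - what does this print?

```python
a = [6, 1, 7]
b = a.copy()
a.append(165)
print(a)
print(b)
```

Key concept: list.copy() creates independent copy.
Step by step:
`a = [6, 1, 7]` → a = [6, 1, 7]
`b = a.copy()` → b = [6, 1, 7]
`a.append(165)` → a = [6, 1, 7, 165]
`print(a)` → prints [6, 1, 7, 165]
`print(b)` → prints [6, 1, 7]

Answer:
[6, 1, 7, 165]
[6, 1, 7]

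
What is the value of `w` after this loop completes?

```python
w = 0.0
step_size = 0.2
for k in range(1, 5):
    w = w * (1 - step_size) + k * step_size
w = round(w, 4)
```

Moving average with lr=0.2
`w` takes the values: 0.0 → 0.2 → 0.56 → 1.048 → 1.6384

Answer: 1.6384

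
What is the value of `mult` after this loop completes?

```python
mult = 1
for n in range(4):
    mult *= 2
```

2^4 = 16
`mult` takes the values: 1 → 2 → 4 → 8 → 16

Answer: 16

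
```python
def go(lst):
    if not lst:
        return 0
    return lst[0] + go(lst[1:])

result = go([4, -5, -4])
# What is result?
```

4 + (-5) + (-4) + 0 = -5

Answer: -5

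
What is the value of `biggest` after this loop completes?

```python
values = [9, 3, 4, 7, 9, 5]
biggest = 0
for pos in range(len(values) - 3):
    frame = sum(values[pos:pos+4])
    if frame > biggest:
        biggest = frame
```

Max sum of 4-element window in [9, 3, 4, 7, 9, 5]
`biggest` takes the values: 0 → 23 → 25

Answer: 25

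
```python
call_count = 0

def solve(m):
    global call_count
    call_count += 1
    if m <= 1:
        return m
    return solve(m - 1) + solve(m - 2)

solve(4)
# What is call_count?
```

Calls(m) = 1 + Calls(m-1) + Calls(m-2); Calls(0)=Calls(1)=1. For m=4 this gives 9.

Answer: 9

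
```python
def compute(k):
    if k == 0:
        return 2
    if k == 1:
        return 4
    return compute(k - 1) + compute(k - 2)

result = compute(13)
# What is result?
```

Build up from base cases: compute(0)=2, compute(1)=4, compute(2)=6, compute(3)=10, compute(4)=16, compute(5)=26, compute(6)=42, ..., compute(13)=1220

Answer: 1220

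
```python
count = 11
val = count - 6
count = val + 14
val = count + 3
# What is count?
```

Trace:
`count = 11` → count = 11
`val = count - 6` → val = 5
`count = val + 14` → count = 19
`val = count + 3` → val = 22
So count = 19

Answer: 19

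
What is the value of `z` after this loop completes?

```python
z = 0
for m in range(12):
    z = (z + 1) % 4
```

Increment mod 4, 12 times = 0
`z` takes the values: 0 → 1 → 2 → 3 → 0 → 1 → 2 → 3 → 0 → 1 → 2 → 3 → 0

Answer: 0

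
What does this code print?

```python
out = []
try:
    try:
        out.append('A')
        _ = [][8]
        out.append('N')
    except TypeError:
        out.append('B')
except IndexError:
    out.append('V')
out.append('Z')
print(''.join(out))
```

Execution trace: 'A' (try body) → 'V' (outer except IndexError) → 'Z' (after the try/except). Output: AVZ

Answer: AVZ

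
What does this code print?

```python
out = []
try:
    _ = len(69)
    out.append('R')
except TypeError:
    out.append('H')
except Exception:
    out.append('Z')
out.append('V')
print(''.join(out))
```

Execution trace: 'H' (except TypeError) → 'V' (after the try/except). Output: HV

Answer: HV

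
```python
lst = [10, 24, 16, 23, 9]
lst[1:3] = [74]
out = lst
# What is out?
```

Trace:
`lst = [10, 24, 16, 23, 9]` → lst = [10, 24, 16, 23, 9]
`lst[1:3] = [74]` → lst = [10, 74, 23, 9]
`out = lst` → out = [10, 74, 23, 9]
So out = [10, 74, 23, 9]

Answer: [10, 74, 23, 9]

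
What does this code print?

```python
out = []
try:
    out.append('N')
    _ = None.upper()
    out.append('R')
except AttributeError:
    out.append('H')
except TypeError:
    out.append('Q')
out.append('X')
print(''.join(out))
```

Execution trace: 'N' (try body) → 'H' (except AttributeError) → 'X' (after the try/except). Output: NHX

Answer: NHX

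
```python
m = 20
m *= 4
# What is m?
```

Trace:
`m = 20` → m = 20
`m *= 4` → m = 80
So m = 80

Answer: 80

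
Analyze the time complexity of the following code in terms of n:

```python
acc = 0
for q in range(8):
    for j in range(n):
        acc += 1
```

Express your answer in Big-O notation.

Each loop level contributes: 1 × n. Multiplying the contributions gives O(n).

Answer: O(n)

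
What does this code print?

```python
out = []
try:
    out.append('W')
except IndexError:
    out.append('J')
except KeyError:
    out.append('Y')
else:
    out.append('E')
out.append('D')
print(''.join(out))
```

Execution trace: 'W' (try body, no exception) → 'E' (else) → 'D' (after the try/except). Output: WED

Answer: WED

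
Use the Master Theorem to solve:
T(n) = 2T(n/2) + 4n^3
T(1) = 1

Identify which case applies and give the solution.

a=2, b=2, f(n)=4n^3. log_2(2) = 1. Since c=3 > 1 and the regularity condition holds (2(n/2)^3 = (2/2^3)n^3 with 2/2^3 < 1), Case 3 applies: T(n) = Θ(f(n)) = O(n^3).

Answer: O(n^3) - Case 3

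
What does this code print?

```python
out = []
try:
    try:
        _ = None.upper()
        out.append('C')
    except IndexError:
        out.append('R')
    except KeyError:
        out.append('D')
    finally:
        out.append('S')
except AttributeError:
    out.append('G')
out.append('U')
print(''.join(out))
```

Execution trace: 'S' (finally) → 'G' (outer except AttributeError) → 'U' (after the try/except). Output: SGU

Answer: SGU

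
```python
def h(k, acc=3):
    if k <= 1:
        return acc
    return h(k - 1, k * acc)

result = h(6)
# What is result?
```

Accumulator trace (n, acc): (6, 3) -> (5, 18) -> (4, 90) -> (3, 360) -> (2, 1080) -> (1, 2160) -> return 2160

Answer: 2160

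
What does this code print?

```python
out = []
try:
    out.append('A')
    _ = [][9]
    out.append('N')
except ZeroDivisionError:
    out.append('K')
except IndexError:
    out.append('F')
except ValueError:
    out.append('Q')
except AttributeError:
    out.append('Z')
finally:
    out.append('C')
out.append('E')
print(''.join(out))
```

Execution trace: 'A' (try body) → 'F' (except IndexError) → 'C' (finally) → 'E' (after the try/except). Output: AFCE

Answer: AFCE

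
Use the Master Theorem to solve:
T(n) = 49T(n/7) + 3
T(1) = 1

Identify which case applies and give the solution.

a=49, b=7, f(n)=3. log_7(49) = 2. Since c=0 < 2, Case 1 applies: T(n) = Θ(n^log_b(a)) = O(n^2).

Answer: O(n^2) - Case 1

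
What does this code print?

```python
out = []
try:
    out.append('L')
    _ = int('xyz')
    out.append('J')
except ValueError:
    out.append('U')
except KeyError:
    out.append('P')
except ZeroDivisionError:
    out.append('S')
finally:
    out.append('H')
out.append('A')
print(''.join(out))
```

Execution trace: 'L' (try body) → 'U' (except ValueError) → 'H' (finally) → 'A' (after the try/except). Output: LUHA

Answer: LUHA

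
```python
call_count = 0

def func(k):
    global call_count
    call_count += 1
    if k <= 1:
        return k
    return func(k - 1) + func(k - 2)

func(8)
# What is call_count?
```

Calls(k) = 1 + Calls(k-1) + Calls(k-2); Calls(0)=Calls(1)=1. For k=8 this gives 67.

Answer: 67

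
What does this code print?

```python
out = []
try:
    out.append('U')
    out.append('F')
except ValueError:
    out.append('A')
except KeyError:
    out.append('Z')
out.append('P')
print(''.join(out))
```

Execution trace: 'U' (try body) → 'F' (try body, no exception) → 'P' (after the try/except). Output: UFP

Answer: UFP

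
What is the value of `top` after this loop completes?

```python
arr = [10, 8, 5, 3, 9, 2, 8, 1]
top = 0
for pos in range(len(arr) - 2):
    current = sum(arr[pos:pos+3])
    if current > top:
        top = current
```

Max sum of 3-element window in [10, 8, 5, 3, 9, 2, 8, 1]
`top` takes the values: 0 → 23

Answer: 23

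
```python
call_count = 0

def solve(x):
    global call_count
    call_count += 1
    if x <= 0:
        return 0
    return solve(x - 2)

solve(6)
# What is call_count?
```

Linear recursion stepping by 2: 4 calls from x=6 down to ≤0.

Answer: 4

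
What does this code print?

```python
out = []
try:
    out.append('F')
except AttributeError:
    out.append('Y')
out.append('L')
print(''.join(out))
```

Execution trace: 'F' (try body, no exception) → 'L' (after the try/except). Output: FL

Answer: FL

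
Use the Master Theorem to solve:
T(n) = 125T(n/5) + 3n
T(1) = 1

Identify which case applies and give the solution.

a=125, b=5, f(n)=3n. log_5(125) = 3. Since c=1 < 3, Case 1 applies: T(n) = Θ(n^log_b(a)) = O(n^3).

Answer: O(n^3) - Case 1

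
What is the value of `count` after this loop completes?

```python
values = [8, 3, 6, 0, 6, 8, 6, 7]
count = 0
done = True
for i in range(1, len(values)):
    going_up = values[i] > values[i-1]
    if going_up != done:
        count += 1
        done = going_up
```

Count direction changes in [8, 3, 6, 0, 6, 8, 6, 7]
`count` takes the values: 0 → 1 → 2 → 3 → 4 → 5 → 6

Answer: 6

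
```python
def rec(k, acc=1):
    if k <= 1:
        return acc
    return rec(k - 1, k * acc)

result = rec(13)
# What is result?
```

Accumulator trace (n, acc): (13, 1) -> (12, 13) -> (11, 156) -> (10, 1716) -> (9, 17160) -> (8, 154440) -> (7, 1235520) -> (6, 8648640) -> (5, 51891840) -> (4, 259459200) -> (3, 1037836800) -> (2, 3113510400) -> (1, 6227020800) -> return 6227020800

Answer: 6227020800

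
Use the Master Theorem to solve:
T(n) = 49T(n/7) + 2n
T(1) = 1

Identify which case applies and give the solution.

a=49, b=7, f(n)=2n. log_7(49) = 2. Since c=1 < 2, Case 1 applies: T(n) = Θ(n^log_b(a)) = O(n^2).

Answer: O(n^2) - Case 1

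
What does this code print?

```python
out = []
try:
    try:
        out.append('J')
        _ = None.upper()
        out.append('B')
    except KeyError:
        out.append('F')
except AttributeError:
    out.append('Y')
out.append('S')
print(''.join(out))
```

Execution trace: 'J' (try body) → 'Y' (outer except AttributeError) → 'S' (after the try/except). Output: JYS

Answer: JYS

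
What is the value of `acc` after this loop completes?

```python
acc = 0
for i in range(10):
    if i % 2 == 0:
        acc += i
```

Sum of even numbers 0 to 9
`acc` takes the values: 0 → 2 → 6 → 12 → 20

Answer: 20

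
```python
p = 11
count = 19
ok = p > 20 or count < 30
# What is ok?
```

Trace:
`p = 11` → p = 11
`count = 19` → count = 19
`ok = p > 20 or count < 30` → ok = True
So ok = True

Answer: True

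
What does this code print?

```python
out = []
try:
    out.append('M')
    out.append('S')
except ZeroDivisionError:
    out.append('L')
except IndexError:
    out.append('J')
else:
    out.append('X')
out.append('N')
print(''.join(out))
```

Execution trace: 'M' (try body) → 'S' (try body, no exception) → 'X' (else) → 'N' (after the try/except). Output: MSXN

Answer: MSXN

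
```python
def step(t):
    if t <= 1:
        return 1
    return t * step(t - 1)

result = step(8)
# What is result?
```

step(8) = 8 * 7 * 6 * 5 * 4 * 3 * 2 * 1 = 40320

Answer: 40320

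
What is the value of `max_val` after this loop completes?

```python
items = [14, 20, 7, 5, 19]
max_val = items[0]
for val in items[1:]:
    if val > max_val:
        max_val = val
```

Maximum of [14, 20, 7, 5, 19]
`max_val` takes the values: 14 → 20

Answer: 20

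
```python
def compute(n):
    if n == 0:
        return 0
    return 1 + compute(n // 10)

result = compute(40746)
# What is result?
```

Count of digits of 40746: 5

Answer: 5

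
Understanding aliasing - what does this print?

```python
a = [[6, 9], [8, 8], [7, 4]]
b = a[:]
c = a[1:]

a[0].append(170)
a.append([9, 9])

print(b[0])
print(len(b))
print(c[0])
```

Key concept: slice with nested mutation.
Step by step:
`a = [[6, 9], [8, 8], [7, 4]]` → a = [[6, 9], [8, 8], [7, 4]]
`b = a[:]` → b = [[6, 9], [8, 8], [7, 4]]
`c = a[1:]` → c = [[8, 8], [7, 4]]
`a[0].append(170)` → a = [[6, 9, 170], [8, 8], [7, 4]]; b = [[6, 9, 170], [8, 8], [7, 4]]
`a.append([9, 9])` → a = [[6, 9, 170], [8, 8], [7, 4], [9, 9]]
`print(b[0])` → prints [6, 9, 170]
`print(len(b))` → prints 3
`print(c[0])` → prints [8, 8]

Answer:
[6, 9, 170]
3
[8, 8]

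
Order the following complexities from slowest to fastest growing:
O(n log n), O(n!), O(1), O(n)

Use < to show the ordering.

Ordered by growth rate: O(1) < O(n) < O(n log n) < O(n!)

Answer: O(1) < O(n) < O(n log n) < O(n!)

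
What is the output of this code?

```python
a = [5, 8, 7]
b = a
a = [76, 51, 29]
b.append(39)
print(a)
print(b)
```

Key concept: rebinding vs mutation: a is rebound to a new list, b still points at the original.
Step by step:
`a = [5, 8, 7]` → a = [5, 8, 7]
`b = a` → b = [5, 8, 7] (same object as a)
`a = [76, 51, 29]` → a = [76, 51, 29]
`b.append(39)` → b = [5, 8, 7, 39]
`print(a)` → prints [76, 51, 29]
`print(b)` → prints [5, 8, 7, 39]

Answer:
[76, 51, 29]
[5, 8, 7, 39]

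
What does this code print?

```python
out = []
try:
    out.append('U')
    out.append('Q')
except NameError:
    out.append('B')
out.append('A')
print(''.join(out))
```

Execution trace: 'U' (try body) → 'Q' (try body, no exception) → 'A' (after the try/except). Output: UQA

Answer: UQA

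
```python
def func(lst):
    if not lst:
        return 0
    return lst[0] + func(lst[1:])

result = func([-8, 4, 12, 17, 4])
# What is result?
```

(-8) + 4 + 12 + 17 + 4 + 0 = 29

Answer: 29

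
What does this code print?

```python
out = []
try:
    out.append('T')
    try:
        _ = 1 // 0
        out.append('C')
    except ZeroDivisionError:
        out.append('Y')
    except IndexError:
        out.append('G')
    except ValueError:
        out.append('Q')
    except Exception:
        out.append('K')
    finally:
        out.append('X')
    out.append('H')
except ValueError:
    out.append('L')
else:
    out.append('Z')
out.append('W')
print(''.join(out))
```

Execution trace: 'T' (try body) → 'Y' (inner except ZeroDivisionError) → 'X' (inner finally) → 'H' (try body, no exception) → 'Z' (else) → 'W' (after the try/except). Output: TYXHZW

Answer: TYXHZW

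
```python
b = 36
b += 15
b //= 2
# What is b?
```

Trace:
`b = 36` → b = 36
`b += 15` → b = 51
`b //= 2` → b = 25
So b = 25

Answer: 25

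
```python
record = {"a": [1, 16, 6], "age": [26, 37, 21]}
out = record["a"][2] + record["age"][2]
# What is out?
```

Trace:
`record = {"a": [1, 16, 6], "age": [26, 37, 21]}` → record = {'a': [1, 16, 6], 'age': [26, 37, 21]}
`out = record["a"][2] + record["age"][2]` → out = 27
So out = 27

Answer: 27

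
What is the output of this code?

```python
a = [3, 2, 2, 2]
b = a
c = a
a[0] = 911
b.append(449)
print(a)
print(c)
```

Key concept: multiple aliases.
Step by step:
`a = [3, 2, 2, 2]` → a = [3, 2, 2, 2]
`b = a` → b = [3, 2, 2, 2] (same object as a)
`c = a` → c = [3, 2, 2, 2] (same object as a, b)
`a[0] = 911` → a = [911, 2, 2, 2] (same object as b, c); b = [911, 2, 2, 2] (same object as a, c); c = [911, 2, 2, 2] (same object as a, b)
`b.append(449)` → a = [911, 2, 2, 2, 449] (same object as b, c); b = [911, 2, 2, 2, 449] (same object as a, c); c = [911, 2, 2, 2, 449] (same object as a, b)
`print(a)` → prints [911, 2, 2, 2, 449]
`print(c)` → prints [911, 2, 2, 2, 449]

Answer:
[911, 2, 2, 2, 449]
[911, 2, 2, 2, 449]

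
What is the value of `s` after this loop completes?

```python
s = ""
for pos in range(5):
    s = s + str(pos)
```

Concatenate digits 0 to 4
`s` takes the values: "" → "0" → "01" → "012" → "0123" → "01234"

Answer: "01234"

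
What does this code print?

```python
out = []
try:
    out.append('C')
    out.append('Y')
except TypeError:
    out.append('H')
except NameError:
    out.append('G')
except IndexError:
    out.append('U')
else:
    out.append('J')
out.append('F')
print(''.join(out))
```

Execution trace: 'C' (try body) → 'Y' (try body, no exception) → 'J' (else) → 'F' (after the try/except). Output: CYJF

Answer: CYJF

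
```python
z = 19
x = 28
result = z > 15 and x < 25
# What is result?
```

Trace:
`z = 19` → z = 19
`x = 28` → x = 28
`result = z > 15 and x < 25` → result = False
So result = False

Answer: False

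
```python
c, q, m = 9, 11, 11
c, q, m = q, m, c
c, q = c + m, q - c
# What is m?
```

Trace:
`c, q, m = 9, 11, 11` → c = 9; q = 11; m = 11
`c, q, m = q, m, c` → c = 11; q = 11; m = 9
`c, q = c + m, q - c` → c = 20; q = 0
So m = 9

Answer: 9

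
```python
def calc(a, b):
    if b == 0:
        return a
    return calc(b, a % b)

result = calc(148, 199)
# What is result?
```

calc(148, 199) -> calc(199, 148) -> calc(148, 51) -> calc(51, 46) -> calc(46, 5) -> calc(5, 1) -> calc(1, 0) -> 1

Answer: 1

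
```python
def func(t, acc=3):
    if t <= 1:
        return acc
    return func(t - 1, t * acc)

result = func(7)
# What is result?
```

Accumulator trace (n, acc): (7, 3) -> (6, 21) -> (5, 126) -> (4, 630) -> (3, 2520) -> (2, 7560) -> (1, 15120) -> return 15120

Answer: 15120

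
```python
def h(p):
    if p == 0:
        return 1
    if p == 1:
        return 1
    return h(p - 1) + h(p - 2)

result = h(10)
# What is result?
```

Build up from base cases: h(0)=1, h(1)=1, h(2)=2, h(3)=3, h(4)=5, h(5)=8, h(6)=13, ..., h(10)=89

Answer: 89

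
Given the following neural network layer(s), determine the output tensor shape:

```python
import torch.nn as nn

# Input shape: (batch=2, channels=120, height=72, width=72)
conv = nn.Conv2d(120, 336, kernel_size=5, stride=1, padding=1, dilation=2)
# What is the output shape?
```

Input: (2, 120, 72, 72) -> Output: (2, 336, 66, 66)

Answer: (2, 336, 66, 66)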